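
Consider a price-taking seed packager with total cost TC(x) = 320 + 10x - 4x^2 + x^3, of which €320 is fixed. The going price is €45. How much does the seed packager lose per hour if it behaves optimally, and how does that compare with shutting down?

AVC = 10 - 4x + x^2 has its minimum €6 at x = 2; price €45 clears that bar, so the firm operates.
With MC = 10 - 8x + 3x^2, P = MC on the upward-sloping part at x* = 5.
TR = 45·5 = 225. TC = 320 + 75 = 395. Profit = 225 − 395 = -€170.
By producing, the firm covers all variable cost plus €150 of fixed cost; shutting down would lose the full €320.

Profit = -€170 at x = 5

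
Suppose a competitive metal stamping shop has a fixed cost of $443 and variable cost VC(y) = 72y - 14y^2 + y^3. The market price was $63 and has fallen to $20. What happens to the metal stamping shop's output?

Output falls from 9 to 0 (the firm shuts down)

MC = 72 - 28y + 3y^2; the shutdown threshold is min AVC = $23 (at y = 7).
With P = $63 above the shutdown price, P = MC gives y = 9.
At P = $20 < min AVC = $23, price no longer covers variable cost at any output, so the firm shuts down: y = 0.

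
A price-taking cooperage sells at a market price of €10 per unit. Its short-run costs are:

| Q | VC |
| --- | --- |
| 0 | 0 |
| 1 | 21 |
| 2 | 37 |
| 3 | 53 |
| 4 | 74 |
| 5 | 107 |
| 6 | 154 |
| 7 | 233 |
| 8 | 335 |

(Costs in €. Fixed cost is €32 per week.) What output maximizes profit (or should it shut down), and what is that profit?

Profit at each row (π = 10Q − TC): Q=0: -32; Q=1: -43; Q=2: -49; Q=3: -55; Q=4: -66; Q=5: -89; Q=6: -126; Q=7: -195; Q=8: -287.
Profit is highest at Q = 0. Equivalently, the lowest AVC in the table is 53/3 ≈ €17.67 at Q = 3, and P = €10 falls below it — price never covers variable cost, so the firm shuts down and loses only its fixed cost.

Q = 0 (shut down); profit = -€32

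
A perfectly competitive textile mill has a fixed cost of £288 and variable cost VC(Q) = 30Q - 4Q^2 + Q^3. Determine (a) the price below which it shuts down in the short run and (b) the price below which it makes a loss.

Shutdown price = £26; break-even price = £90

Shutdown price = min AVC. AVC = 30 - 4Q + Q^2, with vertex at Q = 2 and minimum £26.
ATC = 288/Q + 30 - 4Q + Q^2. Setting dATC/dQ = −288/Q^2 − 4 + 2Q = 0 gives Q = 6 (since 2·6^3 − 4·6^2 = 288).
min ATC = 288/6 + 30 − 4·6 + 6^2 = £90. That is the break-even price.
For £26 ≤ P < £90 the firm produces at a loss; below £26 it shuts down.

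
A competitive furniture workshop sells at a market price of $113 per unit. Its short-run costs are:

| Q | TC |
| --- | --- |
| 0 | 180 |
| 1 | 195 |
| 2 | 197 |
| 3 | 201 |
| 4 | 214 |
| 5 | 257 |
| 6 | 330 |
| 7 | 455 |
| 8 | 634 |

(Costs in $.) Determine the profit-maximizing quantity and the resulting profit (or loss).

Q = 6; profit = $348

Tabulate TR − TC: Q=0: -180; Q=1: -82; Q=2: 29; Q=3: 138; Q=4: 238; Q=5: 308; Q=6: 348; Q=7: 336; Q=8: 270.
Profit is maximized at Q = 6. AVC there is 150/6 = $25 ≤ P, so producing beats shutting down (which would give -$180).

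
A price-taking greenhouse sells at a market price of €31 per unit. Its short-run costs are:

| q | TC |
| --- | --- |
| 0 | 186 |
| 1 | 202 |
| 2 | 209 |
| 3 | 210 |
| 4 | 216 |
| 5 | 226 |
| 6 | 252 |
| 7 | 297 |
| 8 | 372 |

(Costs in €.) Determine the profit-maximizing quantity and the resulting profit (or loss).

q = 6; profit = -€66

Tabulate TR − TC: q=0: -186; q=1: -171; q=2: -147; q=3: -117; q=4: -92; q=5: -71; q=6: -66; q=7: -80; q=8: -124.
Profit is maximized at q = 6. AVC there is 66/6 = €11 ≤ P, so producing beats shutting down (which would give -€186).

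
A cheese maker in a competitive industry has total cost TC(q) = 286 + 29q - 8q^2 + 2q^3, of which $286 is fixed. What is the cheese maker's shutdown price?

$21 per unit

Short-run supply begins at min AVC. From VC = 29q - 8q^2 + 2q^3, AVC = 29 - 8q + 2q^2.
dAVC/dq = -8 + 4q = 0 gives q = 2. min AVC = 29 - 8·2 + 2·2^2 = 21.
For P < $21 the firm produces nothing.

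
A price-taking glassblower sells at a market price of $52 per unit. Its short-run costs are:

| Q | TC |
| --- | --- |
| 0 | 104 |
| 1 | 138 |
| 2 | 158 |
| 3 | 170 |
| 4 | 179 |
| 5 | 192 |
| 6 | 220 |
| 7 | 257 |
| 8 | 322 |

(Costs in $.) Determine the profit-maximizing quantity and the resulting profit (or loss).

Q = 7; profit = $107

Compute π = P·Q − TC at each output: Q=0: -104; Q=1: -86; Q=2: -54; Q=3: -14; Q=4: 29; Q=5: 68; Q=6: 92; Q=7: 107; Q=8: 94.
Profit is maximized at Q = 7. AVC there is 153/7 = $21.86 ≤ P, so producing beats shutting down (which would give -$104).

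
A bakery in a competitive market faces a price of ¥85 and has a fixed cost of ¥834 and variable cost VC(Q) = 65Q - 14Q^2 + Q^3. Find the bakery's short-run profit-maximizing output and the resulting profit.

AVC = 65 - 14Q + Q^2; min AVC = ¥16 at Q = 7. Since P = ¥85 ≥ min AVC, the firm produces.
MC = 65 - 28Q + 3Q^2. Setting P = MC and taking the root on the rising branch gives Q* = 10.
TR = 85·10 = 850. TC = 834 + 250 = 1084. Profit = 850 − 1084 = -¥234.
By producing, the firm covers all variable cost plus ¥600 of fixed cost; shutting down would lose the full ¥834.

Profit = -¥234 at Q = 10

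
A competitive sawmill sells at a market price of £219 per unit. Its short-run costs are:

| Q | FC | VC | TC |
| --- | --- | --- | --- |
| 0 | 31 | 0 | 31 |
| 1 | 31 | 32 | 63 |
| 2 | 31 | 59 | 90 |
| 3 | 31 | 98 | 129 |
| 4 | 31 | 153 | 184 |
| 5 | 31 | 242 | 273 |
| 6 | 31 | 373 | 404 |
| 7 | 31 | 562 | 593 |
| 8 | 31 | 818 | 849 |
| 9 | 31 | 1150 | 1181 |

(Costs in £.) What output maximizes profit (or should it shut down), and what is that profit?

Tabulate TR − TC: Q=0: -31; Q=1: 156; Q=2: 348; Q=3: 528; Q=4: 692; Q=5: 822; Q=6: 910; Q=7: 940; Q=8: 903; Q=9: 790.
Profit is maximized at Q = 7. AVC there is 562/7 = £80.29 ≤ P, so producing beats shutting down (which would give -£31).

Q = 7; profit = £940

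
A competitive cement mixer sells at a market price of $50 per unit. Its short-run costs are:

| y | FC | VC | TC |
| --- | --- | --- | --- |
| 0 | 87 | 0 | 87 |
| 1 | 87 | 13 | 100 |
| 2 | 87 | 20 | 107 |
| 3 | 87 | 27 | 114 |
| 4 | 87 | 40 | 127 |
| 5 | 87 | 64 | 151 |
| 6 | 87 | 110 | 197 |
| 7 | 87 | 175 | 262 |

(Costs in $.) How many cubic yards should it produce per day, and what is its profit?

y = 6; profit = $103

Compute π = P·y − TC at each output: y=0: -87; y=1: -50; y=2: -7; y=3: 36; y=4: 73; y=5: 99; y=6: 103; y=7: 88.
Profit is maximized at y = 6. AVC there is 110/6 = $18.33 ≤ P, so producing beats shutting down (which would give -$87).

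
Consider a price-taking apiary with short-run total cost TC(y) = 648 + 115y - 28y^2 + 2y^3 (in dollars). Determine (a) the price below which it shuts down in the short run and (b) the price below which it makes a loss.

Shutdown price = $17; break-even price = $97

AVC = 115 - 28y + 2y^2; minimized at y = 7, giving min AVC = $17. That is the shutdown price.
ATC = 648/y + 115 - 28y + 2y^2. Setting dATC/dy = −648/y^2 − 28 + 4y = 0 gives y = 9 (since 4·9^3 − 28·9^2 = 648).
min ATC = 648/9 + 115 − 28·9 + 2·9^2 = $97. That is the break-even price.
Between these two prices the firm operates at a loss; above $97 it earns a profit.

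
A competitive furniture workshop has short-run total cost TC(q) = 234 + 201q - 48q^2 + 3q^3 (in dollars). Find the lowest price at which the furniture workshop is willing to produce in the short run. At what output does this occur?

The shutdown price is the minimum of AVC. VC = 201q - 48q^2 + 3q^3, so AVC = 201 - 48q + 3q^2.
dAVC/dq = -48 + 6q = 0 gives q = 8. min AVC = 201 - 48·8 + 3·8^2 = 9.
So the shutdown price is $9.

$9 per unit, at q = 8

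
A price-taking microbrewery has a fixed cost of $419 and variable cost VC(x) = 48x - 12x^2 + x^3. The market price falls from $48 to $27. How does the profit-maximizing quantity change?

MC = 48 - 24x + 3x^2; the shutdown threshold is min AVC = $12 (at x = 6).
With P = $48 above the shutdown price, P = MC gives x = 8.
At P = $27 ≥ min AVC, set P = MC: x = 7. The firm stays open but cuts output.

Output falls from 8 to 7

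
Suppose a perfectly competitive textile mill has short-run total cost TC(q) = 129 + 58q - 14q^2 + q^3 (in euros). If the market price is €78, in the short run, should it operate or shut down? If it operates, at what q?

Produce at q = 10

From TC, MC = TC'(q) = 58 - 28q + 3q^2 and AVC = VC/q = 58 - 14q + q^2.
AVC is minimized where dAVC/dq = -14 + 2q = 0, at q = 7; min AVC = 58 - 14·7 + 7^2 = €9.
Since P = €78 ≥ min AVC = €9, price covers variable cost and the firm should produce.
P = MC gives -20 - 28q + 3q^2 = 0, with roots -2/3 and 10. Take the larger (rising MC): q* = 10.
Check: AVC at q = 10 is €18 ≤ P, so revenue covers variable cost.
Profit = P·q − TC = 78·10 − 309 = €471.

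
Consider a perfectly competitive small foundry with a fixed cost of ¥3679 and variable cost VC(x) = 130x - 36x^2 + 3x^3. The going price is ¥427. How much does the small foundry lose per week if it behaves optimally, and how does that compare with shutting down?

Profit = -¥49 at x = 11

AVC = 130 - 36x + 3x^2; min AVC = ¥22 at x = 6. Since P = ¥427 ≥ min AVC, the firm produces.
With MC = 130 - 72x + 9x^2, P = MC on the upward-sloping part at x* = 11.
TR = 427·11 = 4697. TC = 3679 + 1067 = 4746. Profit = 4697 − 4746 = -¥49.
Shutting down would mean losing the fixed cost of ¥3679, so operating at a loss of ¥49 is better by ¥3630.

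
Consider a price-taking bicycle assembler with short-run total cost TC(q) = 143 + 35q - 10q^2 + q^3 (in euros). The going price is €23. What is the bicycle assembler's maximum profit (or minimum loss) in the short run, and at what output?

Profit = -€71 at q = 6

AVC = 35 - 10q + q^2; min AVC = €10 at q = 5. Since P = €23 ≥ min AVC, the firm produces.
With MC = 35 - 20q + 3q^2, P = MC on the upward-sloping part at q* = 6.
TR = 23·6 = 138. TC = 143 + 66 = 209. Profit = 138 − 209 = -€71.
By producing, the firm covers all variable cost plus €72 of fixed cost; shutting down would lose the full €143.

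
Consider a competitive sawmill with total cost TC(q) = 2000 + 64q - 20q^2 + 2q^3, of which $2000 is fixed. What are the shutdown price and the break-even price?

Shutdown price = min AVC. AVC = 64 - 20q + 2q^2, with vertex at q = 5 and minimum $14.
ATC = 2000/q + 64 - 20q + 2q^2. Setting dATC/dq = −2000/q^2 − 20 + 4q = 0 gives q = 10 (since 4·10^3 − 20·10^2 = 2000).
min ATC = 2000/10 + 64 − 20·10 + 2·10^2 = $264. That is the break-even price.
For $14 ≤ P < $264 the firm produces at a loss; below $14 it shuts down.

Shutdown price = $14; break-even price = $264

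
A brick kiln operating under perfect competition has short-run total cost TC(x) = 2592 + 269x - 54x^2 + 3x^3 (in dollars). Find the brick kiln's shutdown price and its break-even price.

Shutdown price = min AVC. AVC = 269 - 54x + 3x^2, with vertex at x = 9 and minimum $26.
ATC = 2592/x + 269 - 54x + 3x^2. Setting dATC/dx = −2592/x^2 − 54 + 6x = 0 gives x = 12 (since 6·12^3 − 54·12^2 = 2592).
min ATC = 2592/12 + 269 − 54·12 + 3·12^2 = $269. That is the break-even price.
Between these two prices the firm operates at a loss; above $269 it earns a profit.

Shutdown price = $26; break-even price = $269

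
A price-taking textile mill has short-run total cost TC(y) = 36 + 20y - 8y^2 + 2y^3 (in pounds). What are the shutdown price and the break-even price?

Shutdown price = £12; break-even price = £26

Shutdown price = min AVC. AVC = 20 - 8y + 2y^2, with vertex at y = 2 and minimum £12.
ATC = 36/y + 20 - 8y + 2y^2. Setting dATC/dy = −36/y^2 − 8 + 4y = 0 gives y = 3 (since 4·3^3 − 8·3^2 = 36).
min ATC = 36/3 + 20 − 8·3 + 2·3^2 = £26. That is the break-even price.
For £12 ≤ P < £26 the firm produces at a loss; below £12 it shuts down.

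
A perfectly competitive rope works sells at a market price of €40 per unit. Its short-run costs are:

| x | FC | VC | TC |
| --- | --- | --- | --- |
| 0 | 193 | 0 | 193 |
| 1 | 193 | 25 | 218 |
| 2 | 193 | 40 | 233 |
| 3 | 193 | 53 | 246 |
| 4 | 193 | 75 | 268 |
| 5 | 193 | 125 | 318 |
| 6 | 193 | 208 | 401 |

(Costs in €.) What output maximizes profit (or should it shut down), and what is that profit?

x = 4; profit = -€108

Tabulate TR − TC: x=0: -193; x=1: -178; x=2: -153; x=3: -126; x=4: -108; x=5: -118; x=6: -161.
Profit is maximized at x = 4. AVC there is 75/4 = €18.75 ≤ P, so producing beats shutting down (which would give -€193).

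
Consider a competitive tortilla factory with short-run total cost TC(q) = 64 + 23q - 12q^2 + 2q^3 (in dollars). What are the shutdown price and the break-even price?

Shutdown price = min AVC. AVC = 23 - 12q + 2q^2, with vertex at q = 3 and minimum $5.
ATC = 64/q + 23 - 12q + 2q^2. Setting dATC/dq = −64/q^2 − 12 + 4q = 0 gives q = 4 (since 4·4^3 − 12·4^2 = 64).
min ATC = 64/4 + 23 − 12·4 + 2·4^2 = $23. That is the break-even price.
For $5 ≤ P < $23 the firm produces at a loss; below $5 it shuts down.

Shutdown price = $5; break-even price = $23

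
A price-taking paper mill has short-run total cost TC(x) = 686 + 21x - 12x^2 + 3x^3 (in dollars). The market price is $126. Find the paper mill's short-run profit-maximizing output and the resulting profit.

Profit = -$236 at x = 5

AVC = 21 - 12x + 3x^2; min AVC = $9 at x = 2. Since P = $126 ≥ min AVC, the firm produces.
MC = 21 - 24x + 9x^2. Setting P = MC and taking the root on the rising branch gives x* = 5.
TR = 126·5 = 630. TC = 686 + 180 = 866. Profit = 630 − 866 = -$236.
By producing, the firm covers all variable cost plus $450 of fixed cost; shutting down would lose the full $686.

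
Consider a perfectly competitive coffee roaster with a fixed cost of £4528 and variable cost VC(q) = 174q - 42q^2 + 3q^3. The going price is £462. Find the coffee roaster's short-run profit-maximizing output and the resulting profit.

Profit = -£208 at q = 12

AVC = 174 - 42q + 3q^2 has its minimum £27 at q = 7; price £462 clears that bar, so the firm operates.
MC = 174 - 84q + 9q^2. Setting P = MC and taking the root on the rising branch gives q* = 12.
TR = 462·12 = 5544. TC = 4528 + 1224 = 5752. Profit = 5544 − 5752 = -£208.
Shutting down would mean losing the fixed cost of £4528, so operating at a loss of £208 is better by £4320.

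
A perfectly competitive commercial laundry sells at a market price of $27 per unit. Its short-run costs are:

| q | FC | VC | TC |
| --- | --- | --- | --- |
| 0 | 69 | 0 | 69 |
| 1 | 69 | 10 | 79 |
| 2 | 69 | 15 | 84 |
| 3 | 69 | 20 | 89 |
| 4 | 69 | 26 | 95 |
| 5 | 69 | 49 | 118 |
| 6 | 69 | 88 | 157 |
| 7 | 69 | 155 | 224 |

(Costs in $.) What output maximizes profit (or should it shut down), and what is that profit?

q = 5; profit = $17

Tabulate TR − TC: q=0: -69; q=1: -52; q=2: -30; q=3: -8; q=4: 13; q=5: 17; q=6: 5; q=7: -35.
Profit is maximized at q = 5. AVC there is 49/5 = $9.80 ≤ P, so producing beats shutting down (which would give -$69).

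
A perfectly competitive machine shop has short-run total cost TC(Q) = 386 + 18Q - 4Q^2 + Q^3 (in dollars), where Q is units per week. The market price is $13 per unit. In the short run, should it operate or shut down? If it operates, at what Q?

From TC, MC = TC'(Q) = 18 - 8Q + 3Q^2 and AVC = VC/Q = 18 - 4Q + Q^2.
AVC is minimized where dAVC/dQ = -4 + 2Q = 0, at Q = 2; min AVC = 18 - 4·2 + 2^2 = $14.
Since P = $13 < min AVC = $14, price fails to cover variable cost at any output.
The firm minimizes its loss by shutting down and losing only its fixed cost of $386.

Shut down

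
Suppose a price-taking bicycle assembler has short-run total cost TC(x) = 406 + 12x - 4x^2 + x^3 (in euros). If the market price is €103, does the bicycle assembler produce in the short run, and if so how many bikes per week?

Produce at x = 7

From TC, MC = TC'(x) = 12 - 8x + 3x^2 and AVC = VC/x = 12 - 4x + x^2.
AVC hits its minimum where MC = AVC, at x = 2, giving min AVC = 12 - 4·2 + 2^2 = €8.
Because €103 ≥ €8, revenue can cover variable cost; the firm operates.
Solving P = MC: -91 - 8x + 3x^2 = 0 ⇒ x = -13/3 or 7. On the upward-sloping branch, x* = 7.
Check: AVC at x = 7 is €33 ≤ P, so revenue covers variable cost.
Profit = P·x − TC = 103·7 − 637 = €84.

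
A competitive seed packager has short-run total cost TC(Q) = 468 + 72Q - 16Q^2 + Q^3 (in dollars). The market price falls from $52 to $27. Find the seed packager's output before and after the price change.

MC = 72 - 32Q + 3Q^2; the shutdown threshold is min AVC = $8 (at Q = 8).
With P = $52 above the shutdown price, P = MC gives Q = 10.
At P = $27 ≥ min AVC, set P = MC: Q = 9. The firm stays open but cuts output.

Output falls from 10 to 9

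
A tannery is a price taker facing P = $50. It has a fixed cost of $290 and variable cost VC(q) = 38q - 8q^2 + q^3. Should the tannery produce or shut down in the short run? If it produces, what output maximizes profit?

From TC, MC = TC'(q) = 38 - 16q + 3q^2 and AVC = VC/q = 38 - 8q + q^2.
The AVC parabola has its vertex at q = 8/2 = 4, where AVC = 38 - 8·4 + 4^2 = $22.
Since P = $50 ≥ min AVC = $22, price covers variable cost and the firm should produce.
Solving P = MC: -12 - 16q + 3q^2 = 0 ⇒ q = -2/3 or 6. On the upward-sloping branch, q* = 6.
Check: AVC at q = 6 is $26 ≤ P, so revenue covers variable cost.
Profit = P·q − TC = 50·6 − 446 = -$146, a loss, but smaller than the $290 fixed cost the firm would lose by shutting down.

Produce at q = 6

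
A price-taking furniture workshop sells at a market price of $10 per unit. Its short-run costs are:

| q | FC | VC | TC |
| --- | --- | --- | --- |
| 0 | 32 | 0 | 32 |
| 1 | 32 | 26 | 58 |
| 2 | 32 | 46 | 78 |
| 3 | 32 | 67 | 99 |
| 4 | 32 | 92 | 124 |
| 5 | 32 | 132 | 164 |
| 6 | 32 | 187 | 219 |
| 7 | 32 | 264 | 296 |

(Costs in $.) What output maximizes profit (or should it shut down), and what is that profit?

Profit at each row (π = 10q − TC): q=0: -32; q=1: -48; q=2: -58; q=3: -69; q=4: -84; q=5: -114; q=6: -159; q=7: -226.
Profit is highest at q = 0. Equivalently, the lowest AVC in the table is 67/3 ≈ $22.33 at q = 3, and P = $10 falls below it — price never covers variable cost, so the firm shuts down and loses only its fixed cost.

q = 0 (shut down); profit = -$32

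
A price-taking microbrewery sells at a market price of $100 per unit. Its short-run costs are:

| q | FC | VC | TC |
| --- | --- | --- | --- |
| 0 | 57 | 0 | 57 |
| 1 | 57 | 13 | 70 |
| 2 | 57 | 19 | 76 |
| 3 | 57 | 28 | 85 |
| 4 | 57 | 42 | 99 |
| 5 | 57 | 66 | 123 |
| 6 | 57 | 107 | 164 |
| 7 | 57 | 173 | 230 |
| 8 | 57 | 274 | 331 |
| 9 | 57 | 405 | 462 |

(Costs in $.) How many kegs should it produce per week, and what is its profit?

Compute π = P·q − TC at each output: q=0: -57; q=1: 30; q=2: 124; q=3: 215; q=4: 301; q=5: 377; q=6: 436; q=7: 470; q=8: 469; q=9: 438.
Profit is maximized at q = 7. AVC there is 173/7 = $24.71 ≤ P, so producing beats shutting down (which would give -$57).

q = 7; profit = $470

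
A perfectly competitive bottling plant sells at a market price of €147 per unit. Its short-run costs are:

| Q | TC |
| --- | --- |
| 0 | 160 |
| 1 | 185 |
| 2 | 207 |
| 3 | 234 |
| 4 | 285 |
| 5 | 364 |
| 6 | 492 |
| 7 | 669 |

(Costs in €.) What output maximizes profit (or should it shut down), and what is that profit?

Q = 6; profit = €390

Compute π = P·Q − TC at each output: Q=0: -160; Q=1: -38; Q=2: 87; Q=3: 207; Q=4: 303; Q=5: 371; Q=6: 390; Q=7: 360.
Profit is maximized at Q = 6. AVC there is 332/6 = €55.33 ≤ P, so producing beats shutting down (which would give -€160).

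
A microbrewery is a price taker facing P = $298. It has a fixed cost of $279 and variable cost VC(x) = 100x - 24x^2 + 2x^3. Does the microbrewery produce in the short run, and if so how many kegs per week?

From TC, MC = TC'(x) = 100 - 48x + 6x^2 and AVC = VC/x = 100 - 24x + 2x^2.
The AVC parabola has its vertex at x = 24/4 = 6, where AVC = 100 - 24·6 + 2·6^2 = $28.
P = $298 exceeds min AVC = $28, so the firm stays open.
Set P = MC: 298 = 100 - 48x + 6x^2 → -198 - 48x + 6x^2 = 0. The roots are x = -3 and x = 11; the profit-maximizing output is on the rising part of MC, so x* = 11.
Check: AVC at x = 11 is $78 ≤ P, so revenue covers variable cost.
Profit = P·x − TC = 298·11 − 1137 = $2141.

Produce at x = 11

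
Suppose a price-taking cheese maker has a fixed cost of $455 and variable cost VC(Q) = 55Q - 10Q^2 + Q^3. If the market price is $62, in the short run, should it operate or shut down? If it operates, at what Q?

Strip out fixed cost: VC = 55Q - 10Q^2 + Q^3. Then AVC = 55 - 10Q + Q^2 and MC = 55 - 20Q + 3Q^2.
AVC is minimized where dAVC/dQ = -10 + 2Q = 0, at Q = 5; min AVC = 55 - 10·5 + 5^2 = $30.
P = $62 exceeds min AVC = $30, so the firm stays open.
Solving P = MC: -7 - 20Q + 3Q^2 = 0 ⇒ Q = -1/3 or 7. On the upward-sloping branch, Q* = 7.
Check: AVC at Q = 7 is $34 ≤ P, so revenue covers variable cost.
Profit = P·Q − TC = 62·7 − 693 = -$259, a loss, but smaller than the $455 fixed cost the firm would lose by shutting down.

Produce at Q = 7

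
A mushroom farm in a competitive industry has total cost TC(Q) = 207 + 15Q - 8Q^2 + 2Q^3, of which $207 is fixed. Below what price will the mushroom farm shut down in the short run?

$7 per unit

The shutdown price is the minimum of AVC. VC = 15Q - 8Q^2 + 2Q^3, so AVC = 15 - 8Q + 2Q^2.
dAVC/dQ = -8 + 4Q = 0 gives Q = 2. min AVC = 15 - 8·2 + 2·2^2 = 7.
So the shutdown price is $7.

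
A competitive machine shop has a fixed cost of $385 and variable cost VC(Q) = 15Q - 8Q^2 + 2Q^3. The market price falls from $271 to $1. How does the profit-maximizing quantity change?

Output falls from 8 to 0 (the firm shuts down)

MC = 15 - 16Q + 6Q^2; the shutdown threshold is min AVC = $7 (at Q = 2).
With P = $271 above the shutdown price, P = MC gives Q = 8.
At P = $1 < min AVC = $7, price no longer covers variable cost at any output, so the firm shuts down: Q = 0.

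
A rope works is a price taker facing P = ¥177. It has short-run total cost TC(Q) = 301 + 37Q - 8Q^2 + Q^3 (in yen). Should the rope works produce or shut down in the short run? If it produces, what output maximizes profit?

Variable cost is VC = 37Q - 8Q^2 + Q^3, so AVC = VC/Q = 37 - 8Q + Q^2 and MC = dTC/dQ = 37 - 16Q + 3Q^2.
AVC hits its minimum where MC = AVC, at Q = 4, giving min AVC = 37 - 8·4 + 4^2 = ¥21.
Because ¥177 ≥ ¥21, revenue can cover variable cost; the firm operates.
P = MC gives -140 - 16Q + 3Q^2 = 0, with roots -14/3 and 10. Take the larger (rising MC): Q* = 10.
Check: AVC at Q = 10 is ¥57 ≤ P, so revenue covers variable cost.
Profit = P·Q − TC = 177·10 − 871 = ¥899.

Produce at Q = 10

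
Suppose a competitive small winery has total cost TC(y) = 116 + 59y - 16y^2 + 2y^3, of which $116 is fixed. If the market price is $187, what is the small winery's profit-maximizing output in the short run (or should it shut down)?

Strip out fixed cost: VC = 59y - 16y^2 + 2y^3. Then AVC = 59 - 16y + 2y^2 and MC = 59 - 32y + 6y^2.
AVC hits its minimum where MC = AVC, at y = 4, giving min AVC = 59 - 16·4 + 2·4^2 = $27.
Since P = $187 ≥ min AVC = $27, price covers variable cost and the firm should produce.
P = MC gives -128 - 32y + 6y^2 = 0, with roots -8/3 and 8. Take the larger (rising MC): y* = 8.
Check: AVC at y = 8 is $59 ≤ P, so revenue covers variable cost.
Profit = P·y − TC = 187·8 − 588 = $908.

Produce at y = 8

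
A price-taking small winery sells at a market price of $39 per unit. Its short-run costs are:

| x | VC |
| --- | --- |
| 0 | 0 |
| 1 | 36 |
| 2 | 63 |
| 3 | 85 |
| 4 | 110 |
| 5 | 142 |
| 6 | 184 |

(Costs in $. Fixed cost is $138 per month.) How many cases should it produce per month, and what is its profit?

x = 5; profit = -$85

Profit at each row (π = 39x − TC): x=0: -138; x=1: -135; x=2: -123; x=3: -106; x=4: -92; x=5: -85; x=6: -88.
Profit is maximized at x = 5. AVC there is 142/5 = $28.40 ≤ P, so producing beats shutting down (which would give -$138).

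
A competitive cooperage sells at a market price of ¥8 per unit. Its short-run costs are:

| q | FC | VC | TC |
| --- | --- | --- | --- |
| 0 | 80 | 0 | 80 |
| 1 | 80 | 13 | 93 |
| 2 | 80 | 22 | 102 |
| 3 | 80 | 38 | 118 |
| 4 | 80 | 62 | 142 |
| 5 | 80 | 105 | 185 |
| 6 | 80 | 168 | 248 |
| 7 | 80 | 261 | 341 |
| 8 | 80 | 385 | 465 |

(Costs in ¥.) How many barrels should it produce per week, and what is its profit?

Tabulate TR − TC: q=0: -80; q=1: -85; q=2: -86; q=3: -94; q=4: -110; q=5: -145; q=6: -200; q=7: -285; q=8: -401.
Profit is highest at q = 0. Equivalently, the lowest AVC in the table is 22/2 ≈ ¥11 at q = 2, and P = ¥8 falls below it — price never covers variable cost, so the firm shuts down and loses only its fixed cost.

q = 0 (shut down); profit = -¥80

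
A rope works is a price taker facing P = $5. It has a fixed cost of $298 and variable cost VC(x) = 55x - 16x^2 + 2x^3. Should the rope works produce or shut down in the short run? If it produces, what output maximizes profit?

Shut down

Strip out fixed cost: VC = 55x - 16x^2 + 2x^3. Then AVC = 55 - 16x + 2x^2 and MC = 55 - 32x + 6x^2.
AVC hits its minimum where MC = AVC, at x = 4, giving min AVC = 55 - 16·4 + 2·4^2 = $23.
With P < min AVC ($5 < $23), every unit sold adds to the loss.
The firm minimizes its loss by shutting down and losing only its fixed cost of $298.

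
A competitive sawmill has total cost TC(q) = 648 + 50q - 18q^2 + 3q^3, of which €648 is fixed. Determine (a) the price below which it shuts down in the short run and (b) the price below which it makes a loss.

Shutdown price = €23; break-even price = €158

Shutdown price = min AVC. AVC = 50 - 18q + 3q^2, with vertex at q = 3 and minimum €23.
ATC = 648/q + 50 - 18q + 3q^2. Setting dATC/dq = −648/q^2 − 18 + 6q = 0 gives q = 6 (since 6·6^3 − 18·6^2 = 648).
min ATC = 648/6 + 50 − 18·6 + 3·6^2 = €158. That is the break-even price.
Between these two prices the firm operates at a loss; above €158 it earns a profit.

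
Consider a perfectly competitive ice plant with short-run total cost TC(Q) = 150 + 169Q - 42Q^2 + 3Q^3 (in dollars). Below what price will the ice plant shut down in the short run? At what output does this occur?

The firm shuts down when price falls below the minimum of average variable cost. AVC = VC/Q = 169 - 42Q + 3Q^2.
dAVC/dQ = -42 + 6Q = 0 gives Q = 7. min AVC = 169 - 42·7 + 3·7^2 = 22.
The firm shuts down for any P below $22.

$22 per unit, at Q = 7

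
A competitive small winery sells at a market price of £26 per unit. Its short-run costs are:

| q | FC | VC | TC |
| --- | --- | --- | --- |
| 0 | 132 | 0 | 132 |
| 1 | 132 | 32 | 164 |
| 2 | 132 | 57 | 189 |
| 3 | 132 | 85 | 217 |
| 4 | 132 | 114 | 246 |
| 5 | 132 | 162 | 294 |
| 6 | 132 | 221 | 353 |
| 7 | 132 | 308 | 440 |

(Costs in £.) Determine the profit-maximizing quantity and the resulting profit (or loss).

Profit at each row (π = 26q − TC): q=0: -132; q=1: -138; q=2: -137; q=3: -139; q=4: -142; q=5: -164; q=6: -197; q=7: -258.
Profit is highest at q = 0. Equivalently, the lowest AVC in the table is 85/3 ≈ £28.33 at q = 3, and P = £26 falls below it — price never covers variable cost, so the firm shuts down and loses only its fixed cost.

q = 0 (shut down); profit = -£132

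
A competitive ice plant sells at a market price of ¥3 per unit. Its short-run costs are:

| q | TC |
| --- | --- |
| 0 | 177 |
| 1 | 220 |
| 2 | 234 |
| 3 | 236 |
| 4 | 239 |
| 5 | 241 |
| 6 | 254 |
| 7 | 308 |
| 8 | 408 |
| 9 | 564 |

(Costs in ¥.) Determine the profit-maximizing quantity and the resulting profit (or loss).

Profit at each row (π = 3q − TC): q=0: -177; q=1: -217; q=2: -228; q=3: -227; q=4: -227; q=5: -226; q=6: -236; q=7: -287; q=8: -384; q=9: -537.
Profit is highest at q = 0. Equivalently, the lowest AVC in the table is 64/5 ≈ ¥12.80 at q = 5, and P = ¥3 falls below it — price never covers variable cost, so the firm shuts down and loses only its fixed cost.

q = 0 (shut down); profit = -¥177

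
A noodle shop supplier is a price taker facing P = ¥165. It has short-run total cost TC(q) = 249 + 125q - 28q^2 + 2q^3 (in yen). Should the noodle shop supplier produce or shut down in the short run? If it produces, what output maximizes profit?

Produce at q = 10

Strip out fixed cost: VC = 125q - 28q^2 + 2q^3. Then AVC = 125 - 28q + 2q^2 and MC = 125 - 56q + 6q^2.
The AVC parabola has its vertex at q = 28/4 = 7, where AVC = 125 - 28·7 + 2·7^2 = ¥27.
Since P = ¥165 ≥ min AVC = ¥27, price covers variable cost and the firm should produce.
Solving P = MC: -40 - 56q + 6q^2 = 0 ⇒ q = -2/3 or 10. On the upward-sloping branch, q* = 10.
Check: AVC at q = 10 is ¥45 ≤ P, so revenue covers variable cost.
Profit = P·q − TC = 165·10 − 699 = ¥951.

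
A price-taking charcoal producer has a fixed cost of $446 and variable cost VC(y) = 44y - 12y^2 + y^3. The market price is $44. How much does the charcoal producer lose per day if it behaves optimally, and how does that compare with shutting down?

AVC = 44 - 12y + y^2; min AVC = $8 at y = 6. Since P = $44 ≥ min AVC, the firm produces.
MC = 44 - 24y + 3y^2. Setting P = MC and taking the root on the rising branch gives y* = 8.
TR = 44·8 = 352. TC = 446 + 96 = 542. Profit = 352 − 542 = -$190.
Shutting down would mean losing the fixed cost of $446, so operating at a loss of $190 is better by $256.

Profit = -$190 at y = 8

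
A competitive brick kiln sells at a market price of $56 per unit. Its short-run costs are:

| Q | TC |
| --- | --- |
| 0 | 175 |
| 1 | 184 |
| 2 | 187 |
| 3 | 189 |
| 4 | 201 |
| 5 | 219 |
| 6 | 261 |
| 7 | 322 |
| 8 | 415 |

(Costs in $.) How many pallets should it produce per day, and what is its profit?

Q = 6; profit = $75

Compute π = P·Q − TC at each output: Q=0: -175; Q=1: -128; Q=2: -75; Q=3: -21; Q=4: 23; Q=5: 61; Q=6: 75; Q=7: 70; Q=8: 33.
Profit is maximized at Q = 6. AVC there is 86/6 = $14.33 ≤ P, so producing beats shutting down (which would give -$175).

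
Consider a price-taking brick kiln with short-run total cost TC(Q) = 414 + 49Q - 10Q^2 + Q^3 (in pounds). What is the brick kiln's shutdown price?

Short-run supply begins at min AVC. From VC = 49Q - 10Q^2 + Q^3, AVC = 49 - 10Q + Q^2.
At the minimum of AVC, MC = AVC. MC = 49 - 20Q + 3Q^2; setting MC = AVC gives 2Q^2 - 10Q = 0, so Q = 5. min AVC = 24.
So the shutdown price is £24.

£24 per unit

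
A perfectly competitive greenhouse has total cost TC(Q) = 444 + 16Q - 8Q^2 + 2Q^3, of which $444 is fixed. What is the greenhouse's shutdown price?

The shutdown price is the minimum of AVC. VC = 16Q - 8Q^2 + 2Q^3, so AVC = 16 - 8Q + 2Q^2.
At the minimum of AVC, MC = AVC. MC = 16 - 16Q + 6Q^2; setting MC = AVC gives 4Q^2 - 8Q = 0, so Q = 2. min AVC = 8.
The firm shuts down for any P below $8.

$8 per unit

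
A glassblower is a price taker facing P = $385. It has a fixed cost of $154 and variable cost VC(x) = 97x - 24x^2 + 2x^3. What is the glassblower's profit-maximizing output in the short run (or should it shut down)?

Strip out fixed cost: VC = 97x - 24x^2 + 2x^3. Then AVC = 97 - 24x + 2x^2 and MC = 97 - 48x + 6x^2.
AVC hits its minimum where MC = AVC, at x = 6, giving min AVC = 97 - 24·6 + 2·6^2 = $25.
P = $385 exceeds min AVC = $25, so the firm stays open.
Set P = MC: 385 = 97 - 48x + 6x^2 → -288 - 48x + 6x^2 = 0. The roots are x = -4 and x = 12; the profit-maximizing output is on the rising part of MC, so x* = 12.
Check: AVC at x = 12 is $97 ≤ P, so revenue covers variable cost.
Profit = P·x − TC = 385·12 − 1318 = $3302.

Produce at x = 12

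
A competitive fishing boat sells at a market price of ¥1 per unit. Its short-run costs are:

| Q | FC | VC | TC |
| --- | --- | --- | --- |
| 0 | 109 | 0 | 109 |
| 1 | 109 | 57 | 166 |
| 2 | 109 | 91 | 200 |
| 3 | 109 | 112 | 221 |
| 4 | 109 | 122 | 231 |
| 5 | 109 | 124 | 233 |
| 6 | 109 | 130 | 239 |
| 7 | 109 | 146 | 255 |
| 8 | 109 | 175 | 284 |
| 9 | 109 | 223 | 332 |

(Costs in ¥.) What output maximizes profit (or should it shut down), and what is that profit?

Q = 0 (shut down); profit = -¥109

Profit at each row (π = 1Q − TC): Q=0: -109; Q=1: -165; Q=2: -198; Q=3: -218; Q=4: -227; Q=5: -228; Q=6: -233; Q=7: -248; Q=8: -276; Q=9: -323.
Profit is highest at Q = 0. Equivalently, the lowest AVC in the table is 146/7 ≈ ¥20.86 at Q = 7, and P = ¥1 falls below it — price never covers variable cost, so the firm shuts down and loses only its fixed cost.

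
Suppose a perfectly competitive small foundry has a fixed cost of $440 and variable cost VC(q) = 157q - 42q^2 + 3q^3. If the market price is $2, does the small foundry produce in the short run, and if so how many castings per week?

Shut down

Variable cost is VC = 157q - 42q^2 + 3q^3, so AVC = VC/q = 157 - 42q + 3q^2 and MC = dTC/dq = 157 - 84q + 9q^2.
AVC hits its minimum where MC = AVC, at q = 7, giving min AVC = 157 - 42·7 + 3·7^2 = $10.
Since P = $2 < min AVC = $10, price fails to cover variable cost at any output.
Shutting down limits the loss to fixed cost, $440.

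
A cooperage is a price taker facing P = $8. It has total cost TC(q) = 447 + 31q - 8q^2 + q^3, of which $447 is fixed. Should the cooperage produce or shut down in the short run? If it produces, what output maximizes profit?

Variable cost is VC = 31q - 8q^2 + q^3, so AVC = VC/q = 31 - 8q + q^2 and MC = dTC/dq = 31 - 16q + 3q^2.
AVC hits its minimum where MC = AVC, at q = 4, giving min AVC = 31 - 8·4 + 4^2 = $15.
P = $8 lies below min AVC = $15; no output level covers variable cost.
The firm minimizes its loss by shutting down and losing only its fixed cost of $447.

Shut down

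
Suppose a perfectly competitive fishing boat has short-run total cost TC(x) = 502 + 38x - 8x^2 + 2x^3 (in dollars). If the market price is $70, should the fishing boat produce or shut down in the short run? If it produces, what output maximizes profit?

Produce at x = 4

Strip out fixed cost: VC = 38x - 8x^2 + 2x^3. Then AVC = 38 - 8x + 2x^2 and MC = 38 - 16x + 6x^2.
AVC is minimized where dAVC/dx = -8 + 4x = 0, at x = 2; min AVC = 38 - 8·2 + 2·2^2 = $30.
Because $70 ≥ $30, revenue can cover variable cost; the firm operates.
Solving P = MC: -32 - 16x + 6x^2 = 0 ⇒ x = -4/3 or 4. On the upward-sloping branch, x* = 4.
Check: AVC at x = 4 is $38 ≤ P, so revenue covers variable cost.
Profit = P·x − TC = 70·4 − 654 = -$374, a loss, but smaller than the $502 fixed cost the firm would lose by shutting down.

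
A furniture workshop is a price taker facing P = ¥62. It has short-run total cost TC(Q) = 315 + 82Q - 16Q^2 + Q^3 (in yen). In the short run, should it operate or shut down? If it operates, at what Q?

Produce at Q = 10

Variable cost is VC = 82Q - 16Q^2 + Q^3, so AVC = VC/Q = 82 - 16Q + Q^2 and MC = dTC/dQ = 82 - 32Q + 3Q^2.
The AVC parabola has its vertex at Q = 16/2 = 8, where AVC = 82 - 16·8 + 8^2 = ¥18.
P = ¥62 exceeds min AVC = ¥18, so the firm stays open.
Solving P = MC: 20 - 32Q + 3Q^2 = 0 ⇒ Q = 2/3 or 10. On the upward-sloping branch, Q* = 10.
Check: AVC at Q = 10 is ¥22 ≤ P, so revenue covers variable cost.
Profit = P·Q − TC = 62·10 − 535 = ¥85.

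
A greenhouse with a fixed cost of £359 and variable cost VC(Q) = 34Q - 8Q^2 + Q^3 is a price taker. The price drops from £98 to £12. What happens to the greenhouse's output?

AVC = 34 - 8Q + Q^2, minimized at Q = 4 where min AVC = £18. MC = 34 - 16Q + 3Q^2.
At P = £98 ≥ min AVC, set P = MC on the rising branch: Q = 8.
At P = £12 < min AVC = £18, price no longer covers variable cost at any output, so the firm shuts down: Q = 0.

Output falls from 8 to 0 (the firm shuts down)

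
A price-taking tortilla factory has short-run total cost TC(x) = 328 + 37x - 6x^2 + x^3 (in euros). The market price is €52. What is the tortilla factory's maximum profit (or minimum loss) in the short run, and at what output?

Profit = -€228 at x = 5

AVC = 37 - 6x + x^2 has its minimum €28 at x = 3; price €52 clears that bar, so the firm operates.
With MC = 37 - 12x + 3x^2, P = MC on the upward-sloping part at x* = 5.
TR = 52·5 = 260. TC = 328 + 160 = 488. Profit = 260 − 488 = -€228.
Shutting down would mean losing the fixed cost of €328, so operating at a loss of €228 is better by €100.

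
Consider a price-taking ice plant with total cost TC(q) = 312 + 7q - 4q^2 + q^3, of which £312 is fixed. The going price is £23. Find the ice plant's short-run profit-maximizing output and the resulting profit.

Profit = -£248 at q = 4

AVC = 7 - 4q + q^2 has its minimum £3 at q = 2; price £23 clears that bar, so the firm operates.
With MC = 7 - 8q + 3q^2, P = MC on the upward-sloping part at q* = 4.
TR = 23·4 = 92. TC = 312 + 28 = 340. Profit = 92 − 340 = -£248.
By producing, the firm covers all variable cost plus £64 of fixed cost; shutting down would lose the full £312.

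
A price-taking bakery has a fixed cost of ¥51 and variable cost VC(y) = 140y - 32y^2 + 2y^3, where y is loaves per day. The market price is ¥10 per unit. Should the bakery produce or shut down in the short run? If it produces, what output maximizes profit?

Variable cost is VC = 140y - 32y^2 + 2y^3, so AVC = VC/y = 140 - 32y + 2y^2 and MC = dTC/dy = 140 - 64y + 6y^2.
AVC is minimized where dAVC/dy = -32 + 4y = 0, at y = 8; min AVC = 140 - 32·8 + 2·8^2 = ¥12.
P = ¥10 lies below min AVC = ¥12; no output level covers variable cost.
Shutting down limits the loss to fixed cost, ¥51.

Shut down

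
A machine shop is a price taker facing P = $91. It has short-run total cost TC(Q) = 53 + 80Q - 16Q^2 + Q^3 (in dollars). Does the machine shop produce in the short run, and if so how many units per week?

Produce at Q = 11

From TC, MC = TC'(Q) = 80 - 32Q + 3Q^2 and AVC = VC/Q = 80 - 16Q + Q^2.
AVC is minimized where dAVC/dQ = -16 + 2Q = 0, at Q = 8; min AVC = 80 - 16·8 + 8^2 = $16.
Because $91 ≥ $16, revenue can cover variable cost; the firm operates.
P = MC gives -11 - 32Q + 3Q^2 = 0, with roots -1/3 and 11. Take the larger (rising MC): Q* = 11.
Check: AVC at Q = 11 is $25 ≤ P, so revenue covers variable cost.
Profit = P·Q − TC = 91·11 − 328 = $673.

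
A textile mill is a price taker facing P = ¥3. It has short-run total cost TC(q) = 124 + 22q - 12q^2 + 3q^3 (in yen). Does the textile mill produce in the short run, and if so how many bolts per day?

Variable cost is VC = 22q - 12q^2 + 3q^3, so AVC = VC/q = 22 - 12q + 3q^2 and MC = dTC/dq = 22 - 24q + 9q^2.
AVC is minimized where dAVC/dq = -12 + 6q = 0, at q = 2; min AVC = 22 - 12·2 + 3·2^2 = ¥10.
P = ¥3 lies below min AVC = ¥10; no output level covers variable cost.
Shutting down limits the loss to fixed cost, ¥124.

Shut down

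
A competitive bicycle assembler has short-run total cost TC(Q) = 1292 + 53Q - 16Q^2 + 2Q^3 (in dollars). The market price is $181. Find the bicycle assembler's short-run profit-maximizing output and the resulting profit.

AVC = 53 - 16Q + 2Q^2; min AVC = $21 at Q = 4. Since P = $181 ≥ min AVC, the firm produces.
With MC = 53 - 32Q + 6Q^2, P = MC on the upward-sloping part at Q* = 8.
TR = 181·8 = 1448. TC = 1292 + 424 = 1716. Profit = 1448 − 1716 = -$268.
Shutting down would mean losing the fixed cost of $1292, so operating at a loss of $268 is better by $1024.

Profit = -$268 at Q = 8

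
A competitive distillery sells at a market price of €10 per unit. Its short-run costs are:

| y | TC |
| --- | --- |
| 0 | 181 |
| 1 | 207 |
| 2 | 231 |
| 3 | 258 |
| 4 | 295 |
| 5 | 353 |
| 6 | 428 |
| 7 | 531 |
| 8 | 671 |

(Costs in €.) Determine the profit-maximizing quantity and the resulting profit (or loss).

Compute π = P·y − TC at each output: y=0: -181; y=1: -197; y=2: -211; y=3: -228; y=4: -255; y=5: -303; y=6: -368; y=7: -461; y=8: -591.
Profit is highest at y = 0. Equivalently, the lowest AVC in the table is 50/2 ≈ €25 at y = 2, and P = €10 falls below it — price never covers variable cost, so the firm shuts down and loses only its fixed cost.

y = 0 (shut down); profit = -€181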